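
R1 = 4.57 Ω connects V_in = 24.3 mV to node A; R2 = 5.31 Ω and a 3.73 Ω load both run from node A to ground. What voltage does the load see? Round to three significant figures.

First combine the lower leg with the load: R2 ‖ R_L = 2.191 Ω.
Voltage divider with the loaded lower leg: V_out = 24.3 × 2.191/(4.57 + 2.191) = 24.3 × 0.3241 = 7.875 mV.
(Unloaded it would be 13.1 mV; the load pulls it down.)

V_out ≈ 7.87 mV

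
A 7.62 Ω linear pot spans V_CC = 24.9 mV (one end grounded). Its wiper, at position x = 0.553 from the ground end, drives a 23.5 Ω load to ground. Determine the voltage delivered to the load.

V_out ≈ 12.7 mV

Split the track: R_lower = x·R_p = 4.214 Ω, R_upper = (1−x)·R_p = 3.406 Ω.
R_L loads the lower segment: effective lower R = 3.573 Ω.
Then V_out = V_CC · 3.573/(3.406 + 3.573) = 12.75 mV.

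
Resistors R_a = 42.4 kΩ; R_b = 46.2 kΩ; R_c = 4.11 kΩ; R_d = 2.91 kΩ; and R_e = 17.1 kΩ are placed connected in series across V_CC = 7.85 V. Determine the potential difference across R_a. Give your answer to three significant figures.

V ≈ 2.95 V

Series total: ΣR = 42.4 + 46.2 + 4.11 + 2.91 + 17.1 = 112.7 kΩ.
V = V_CC · R/ΣR = 7.85 × 0.3762 = 2.953 V.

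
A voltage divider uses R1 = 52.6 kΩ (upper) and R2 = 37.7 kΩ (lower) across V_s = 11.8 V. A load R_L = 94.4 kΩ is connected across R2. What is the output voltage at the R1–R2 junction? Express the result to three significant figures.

First combine the lower leg with the load: R2 ‖ R_L = 26.94 kΩ.
Then V_out = V_s · R2'/(R1 + R2') = 11.8 × 26.94/79.54 = 3.997 V.

V_out ≈ 4.00 V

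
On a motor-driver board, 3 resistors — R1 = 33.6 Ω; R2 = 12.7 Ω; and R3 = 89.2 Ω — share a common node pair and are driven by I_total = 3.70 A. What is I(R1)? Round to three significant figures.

ΣG = 1/33.6 + 1/12.7 + 1/89.2 = 0.1197.
Current divider: I(R1) = I_total · G_k/ΣG = 3.70 × (0.02976/0.1197) = 3.70 × 0.2486 = 0.9199 A.

I ≈ 0.920 A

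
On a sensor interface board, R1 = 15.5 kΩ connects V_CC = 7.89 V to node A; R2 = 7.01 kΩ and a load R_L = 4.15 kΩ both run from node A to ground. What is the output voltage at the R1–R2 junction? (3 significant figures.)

R2 ‖ R_L = (7.01 × 4.15)/(7.01 + 4.15) = 2.607 kΩ.
Now apply the divider: V_out = 7.89 × 0.1440 = 1.136 V.

V_out ≈ 1.14 V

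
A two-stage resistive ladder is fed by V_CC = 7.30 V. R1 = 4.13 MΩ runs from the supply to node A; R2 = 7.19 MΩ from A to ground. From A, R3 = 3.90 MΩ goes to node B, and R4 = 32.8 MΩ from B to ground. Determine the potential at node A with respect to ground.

V_A ≈ 4.33 V

Node A sees R2 in parallel with the series input of stage 2, R3 + R4 = 36.70 MΩ.
Effective lower resistance at A: R2 ‖ 36.70 = 6.012 MΩ.
First divider: V_A = V_CC · 6.012/(4.13 + 6.012) = 4.327 V.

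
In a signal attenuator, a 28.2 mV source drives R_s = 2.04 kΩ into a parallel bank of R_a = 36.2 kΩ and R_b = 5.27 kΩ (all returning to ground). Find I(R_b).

Combine the parallel branches: R_p = (1/36.2 + 1/5.27)⁻¹ = 4.600 kΩ.
Node voltage V_A = V_in · R_p/(R_s + R_p) = 28.2 × 0.6928 = 19.54 mV.
Branch current I = V_A/R_b = 19.54/5.27 = 3.707 µA.

I ≈ 3.71 µA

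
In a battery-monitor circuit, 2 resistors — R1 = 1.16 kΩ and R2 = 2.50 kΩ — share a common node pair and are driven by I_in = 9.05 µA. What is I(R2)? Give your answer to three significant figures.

I ≈ 2.87 µA

For two parallel branches, I_k = I_in · (other R)/(sum of R).
So I = 9.05 × 1.16/3.660 = 2.868 µA.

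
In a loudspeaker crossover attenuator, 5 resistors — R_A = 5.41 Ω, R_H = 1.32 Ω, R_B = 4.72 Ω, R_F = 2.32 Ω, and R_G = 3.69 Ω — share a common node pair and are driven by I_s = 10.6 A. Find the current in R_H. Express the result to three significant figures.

Total conductance ΣG = 1/5.41 + 1/1.32 + 1/4.72 + 1/2.32 + 1/3.69 = 1.856 (units of 1/Ω).
Current divider: I(R_H) = I_s · G_k/ΣG = 10.6 × (0.7576/1.856) = 10.6 × 0.4081 = 4.326 A.

I ≈ 4.33 A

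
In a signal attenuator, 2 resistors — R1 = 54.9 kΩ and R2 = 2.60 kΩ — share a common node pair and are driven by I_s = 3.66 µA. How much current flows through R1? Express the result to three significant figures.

I ≈ 0.165 µA

Two-branch current divider: I_k = I_s · R_other/(R_1 + R_2).
I(R1) = 3.66 × 2.60/(54.9 + 2.60) = 3.66 × 0.04522 = 0.1655 µA.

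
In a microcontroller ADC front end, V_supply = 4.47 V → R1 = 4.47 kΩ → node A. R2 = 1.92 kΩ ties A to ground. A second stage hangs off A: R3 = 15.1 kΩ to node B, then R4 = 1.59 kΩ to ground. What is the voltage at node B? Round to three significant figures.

V_B ≈ 0.118 V

The second stage (R3 + R4 = 16.69 kΩ) loads node A in parallel with R2.
Effective lower resistance at A: R2 ‖ 16.69 = 1.722 kΩ.
First divider: V_A = V_supply · 1.722/(4.47 + 1.722) = 1.243 V.
Stage 2 is unloaded, so V_B = V_A · R4/(R3+R4) = 1.243 × 1.59/16.69 = 0.1184 V.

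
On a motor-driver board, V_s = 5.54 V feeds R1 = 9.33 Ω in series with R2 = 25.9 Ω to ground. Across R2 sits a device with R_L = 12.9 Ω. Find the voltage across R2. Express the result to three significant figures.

V_out ≈ 2.66 V

First combine the lower leg with the load: R2 ‖ R_L = 8.611 Ω.
Then V_out = V_s · R2'/(R1 + R2') = 5.54 × 8.611/17.94 = 2.659 V.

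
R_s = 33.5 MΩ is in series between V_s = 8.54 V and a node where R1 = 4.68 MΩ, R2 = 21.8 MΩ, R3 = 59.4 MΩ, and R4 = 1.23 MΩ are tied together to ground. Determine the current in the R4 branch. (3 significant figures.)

Equivalent of the parallel group: R_p = 0.9179 MΩ.
V_A = 8.54 × 0.9179/34.42 = 0.2278 V.
I(R4) = V_A / R4 = 0.2278/1.23 = 0.1852 µA.

I ≈ 0.185 µA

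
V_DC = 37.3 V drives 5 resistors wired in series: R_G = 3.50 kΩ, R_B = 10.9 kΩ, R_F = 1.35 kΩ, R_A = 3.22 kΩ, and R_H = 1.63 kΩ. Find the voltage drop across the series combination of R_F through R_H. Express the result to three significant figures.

Total series resistance ΣR = 3.50 + 10.9 + 1.35 + 3.22 + 1.63 = 20.60 kΩ.
R_{R_F..R_H} = 1.35 + 3.22 + 1.63 = 6.200 kΩ.
V = V_DC · R/ΣR = 37.3 × 0.3010 = 11.23 V.

V ≈ 11.2 V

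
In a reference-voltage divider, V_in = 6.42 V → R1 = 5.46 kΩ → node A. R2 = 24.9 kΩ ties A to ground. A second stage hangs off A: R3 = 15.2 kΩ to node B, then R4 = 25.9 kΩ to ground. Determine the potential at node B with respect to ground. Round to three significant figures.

V_B ≈ 2.99 V

Looking into the second stage from A: R3 + R4 = 41.10 kΩ appears in parallel with R2.
R2 ‖ (R3+R4) = 15.51 kΩ.
V_A = 6.42 × 15.51/(5.46 + 15.51) = 4.748 V.
Stage 2 is unloaded, so V_B = V_A · R4/(R3+R4) = 4.748 × 25.9/41.10 = 2.992 V.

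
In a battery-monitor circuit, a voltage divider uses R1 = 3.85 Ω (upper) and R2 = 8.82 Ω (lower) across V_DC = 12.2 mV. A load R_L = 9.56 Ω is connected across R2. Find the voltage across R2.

V_out ≈ 6.63 mV

The load sits in parallel with R2, giving an effective lower resistance R2' = R2·R_L/(R2+R_L) = 4.588 Ω.
Now apply the divider: V_out = 12.2 × 0.5437 = 6.633 mV.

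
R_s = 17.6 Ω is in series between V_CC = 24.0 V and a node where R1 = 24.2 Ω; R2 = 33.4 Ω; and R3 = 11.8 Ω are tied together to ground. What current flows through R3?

Parallel bank: R_p = 1/(1/24.2 + 1/33.4 + 1/11.8) = 6.410 Ω.
V_A = 24.0 × 6.410/24.01 = 6.407 V.
Branch current I = V_A/R3 = 6.407/11.8 = 0.5430 A.
(Equivalently: I_total = 0.9996 A, then current-divider fraction G_k/ΣG = 0.5432.)

I ≈ 0.543 A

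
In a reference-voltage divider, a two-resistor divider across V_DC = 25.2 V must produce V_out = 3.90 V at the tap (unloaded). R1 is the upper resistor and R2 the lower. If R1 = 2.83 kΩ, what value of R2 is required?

V_out/V_DC = R2/(R1+R2) = 0.1548.
Rearranging, R2 = R1·k/(1−k) = 2.83 × 0.1831 = 0.5182 kΩ.

R2 ≈ 0.518 kΩ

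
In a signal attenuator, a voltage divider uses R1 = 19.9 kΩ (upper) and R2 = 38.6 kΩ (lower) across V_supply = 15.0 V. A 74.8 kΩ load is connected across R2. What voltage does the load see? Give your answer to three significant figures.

V_out ≈ 8.42 V

First combine the lower leg with the load: R2 ‖ R_L = 25.46 kΩ.
Now apply the divider: V_out = 15.0 × 0.5613 = 8.419 V.
(Unloaded it would be 9.90 V; the load pulls it down.)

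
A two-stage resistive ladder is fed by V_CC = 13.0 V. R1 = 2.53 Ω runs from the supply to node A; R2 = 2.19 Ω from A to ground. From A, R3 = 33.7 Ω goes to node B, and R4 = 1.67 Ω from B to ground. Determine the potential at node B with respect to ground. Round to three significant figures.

V_B ≈ 0.276 V

The second stage (R3 + R4 = 35.37 Ω) loads node A in parallel with R2.
R2 ‖ (R3+R4) = 2.062 Ω.
First divider: V_A = V_CC · 2.062/(2.53 + 2.062) = 5.838 V.
Stage 2 is unloaded, so V_B = V_A · R4/(R3+R4) = 5.838 × 1.67/35.37 = 0.2756 V.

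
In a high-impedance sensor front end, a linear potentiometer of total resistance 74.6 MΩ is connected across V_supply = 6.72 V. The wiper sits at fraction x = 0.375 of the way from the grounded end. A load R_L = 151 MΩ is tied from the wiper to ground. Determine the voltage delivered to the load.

Split the track: R_lower = x·R_p = 27.97 MΩ, R_upper = (1−x)·R_p = 46.62 MΩ.
(x·R_p) ‖ R_L = 23.60 MΩ.
V_out = 6.72 × 23.60/(46.62 + 23.60) = 2.258 V.

V_out ≈ 2.26 V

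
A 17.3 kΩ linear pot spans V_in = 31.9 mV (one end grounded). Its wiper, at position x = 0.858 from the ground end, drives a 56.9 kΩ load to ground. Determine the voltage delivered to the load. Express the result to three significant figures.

Split the track: R_lower = x·R_p = 14.84 kΩ, R_upper = (1−x)·R_p = 2.457 kΩ.
Lower segment in parallel with the load: 14.84 ‖ 56.9 = 11.77 kΩ.
Then V_out = V_in · 11.77/(2.457 + 11.77) = 26.39 mV.

V_out ≈ 26.4 mV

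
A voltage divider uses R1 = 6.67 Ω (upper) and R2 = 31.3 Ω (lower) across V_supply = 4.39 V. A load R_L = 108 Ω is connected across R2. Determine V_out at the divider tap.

First combine the lower leg with the load: R2 ‖ R_L = 24.27 Ω.
Then V_out = V_supply · R2'/(R1 + R2') = 4.39 × 24.27/30.94 = 3.444 V.
(Unloaded it would be 3.62 V; the load pulls it down.)

V_out ≈ 3.44 V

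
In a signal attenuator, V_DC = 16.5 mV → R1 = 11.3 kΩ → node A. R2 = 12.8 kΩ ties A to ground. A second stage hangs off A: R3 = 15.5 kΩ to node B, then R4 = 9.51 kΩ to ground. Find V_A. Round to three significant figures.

Node A sees R2 in parallel with the series input of stage 2, R3 + R4 = 25.01 kΩ.
R2 ‖ (R3+R4) = 8.467 kΩ.
First divider: V_A = V_DC · 8.467/(11.3 + 8.467) = 7.067 mV.

V_A ≈ 7.07 mV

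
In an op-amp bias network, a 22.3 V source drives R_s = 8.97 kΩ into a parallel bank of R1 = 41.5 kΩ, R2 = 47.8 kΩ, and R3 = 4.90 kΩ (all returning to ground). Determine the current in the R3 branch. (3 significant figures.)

I ≈ 1.41 mA

Parallel bank: R_p = 1/(1/41.5 + 1/47.8 + 1/4.90) = 4.014 kΩ.
V_A = 22.3 × 4.014/12.98 = 6.895 V.
Branch current I = V_A/R3 = 6.895/4.90 = 1.407 mA.
(Equivalently: I_total = 1.717 mA, then current-divider fraction G_k/ΣG = 0.8193.)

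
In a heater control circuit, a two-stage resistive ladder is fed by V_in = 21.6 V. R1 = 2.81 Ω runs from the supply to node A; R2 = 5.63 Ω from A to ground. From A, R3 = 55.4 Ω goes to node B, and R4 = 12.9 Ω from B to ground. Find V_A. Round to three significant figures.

V_A ≈ 14.0 V

Node A sees R2 in parallel with the series input of stage 2, R3 + R4 = 68.30 Ω.
R2 ‖ (R3+R4) = 5.201 Ω.
So V_A = 21.6 × 0.6492 = 14.02 V.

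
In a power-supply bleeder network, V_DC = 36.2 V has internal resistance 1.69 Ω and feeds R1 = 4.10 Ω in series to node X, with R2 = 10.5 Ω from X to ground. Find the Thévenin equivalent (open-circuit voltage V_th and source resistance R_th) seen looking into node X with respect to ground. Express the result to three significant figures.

V_th ≈ 23.3 V, R_th ≈ 3.73 Ω

R1' = 1.69 + 4.10 = 5.790 Ω (source resistance + R1).
V_th is the unloaded tap voltage: V_DC · R2/(R1'+R2) = 36.2 × 0.6446 = 23.33 V.
Zeroing V_DC shorts the top of R1' to ground, so R_th = R1' ‖ R2 = 3.732 Ω.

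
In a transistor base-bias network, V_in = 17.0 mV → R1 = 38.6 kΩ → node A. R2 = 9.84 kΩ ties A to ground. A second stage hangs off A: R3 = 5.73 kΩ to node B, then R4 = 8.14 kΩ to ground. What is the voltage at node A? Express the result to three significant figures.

V_A ≈ 2.21 mV

Node A sees R2 in parallel with the series input of stage 2, R3 + R4 = 13.87 kΩ.
Effective lower resistance at A: R2 ‖ 13.87 = 5.756 kΩ.
V_A = 17.0 × 5.756/(38.6 + 5.756) = 2.206 mV.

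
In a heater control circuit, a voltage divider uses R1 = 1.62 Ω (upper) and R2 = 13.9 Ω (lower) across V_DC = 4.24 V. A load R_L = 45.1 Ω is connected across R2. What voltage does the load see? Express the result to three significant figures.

V_out ≈ 3.68 V

First combine the lower leg with the load: R2 ‖ R_L = 10.63 Ω.
Then V_out = V_DC · R2'/(R1 + R2') = 4.24 × 10.63/12.25 = 3.679 V.
(Unloaded it would be 3.80 V; the load pulls it down.)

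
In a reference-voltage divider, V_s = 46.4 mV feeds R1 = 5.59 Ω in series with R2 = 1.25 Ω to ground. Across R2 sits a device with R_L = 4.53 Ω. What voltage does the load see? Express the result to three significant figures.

The load sits in parallel with R2, giving an effective lower resistance R2' = R2·R_L/(R2+R_L) = 0.9797 Ω.
Then V_out = V_s · R2'/(R1 + R2') = 46.4 × 0.9797/6.570 = 6.919 mV.

V_out ≈ 6.92 mV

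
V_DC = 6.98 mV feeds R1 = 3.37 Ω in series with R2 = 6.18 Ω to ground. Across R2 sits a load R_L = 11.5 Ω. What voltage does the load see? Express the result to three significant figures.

V_out ≈ 3.80 mV

First combine the lower leg with the load: R2 ‖ R_L = 4.020 Ω.
Voltage divider with the loaded lower leg: V_out = 6.98 × 4.020/(3.37 + 4.020) = 6.98 × 0.5440 = 3.797 mV.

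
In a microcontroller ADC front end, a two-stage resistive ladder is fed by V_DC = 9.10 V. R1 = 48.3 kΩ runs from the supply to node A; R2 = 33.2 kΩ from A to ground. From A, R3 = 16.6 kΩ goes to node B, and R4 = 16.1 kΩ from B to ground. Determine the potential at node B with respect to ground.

Looking into the second stage from A: R3 + R4 = 32.70 kΩ appears in parallel with R2.
R2 ‖ (R3+R4) = 16.47 kΩ.
So V_A = 9.10 × 0.2543 = 2.314 V.
Stage 2 is unloaded, so V_B = V_A · R4/(R3+R4) = 2.314 × 16.1/32.70 = 1.140 V.

V_B ≈ 1.14 V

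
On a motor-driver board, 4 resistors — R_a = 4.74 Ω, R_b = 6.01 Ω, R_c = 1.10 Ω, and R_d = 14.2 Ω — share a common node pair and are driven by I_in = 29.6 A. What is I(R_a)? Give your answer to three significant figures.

Conductances: ΣG = 1/4.74 + 1/6.01 + 1/1.10 + 1/14.2 = 1.357 (1/Ω).
Current divider: I(R_a) = I_in · G_k/ΣG = 29.6 × (0.2110/1.357) = 29.6 × 0.1555 = 4.602 A.

I ≈ 4.60 A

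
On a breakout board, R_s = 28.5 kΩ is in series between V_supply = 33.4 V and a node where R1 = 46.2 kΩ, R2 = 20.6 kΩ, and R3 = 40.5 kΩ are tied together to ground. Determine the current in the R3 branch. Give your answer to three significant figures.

I ≈ 0.223 mA

Equivalent of the parallel group: R_p = 10.54 kΩ.
Node voltage V_A = V_supply · R_p/(R_s + R_p) = 33.4 × 0.2700 = 9.017 V.
I(R3) = V_A / R3 = 9.017/40.5 = 0.2226 mA.
(Check via current divider: I_total = 0.8555 mA; share G_k/ΣG = 0.2602 → same result.)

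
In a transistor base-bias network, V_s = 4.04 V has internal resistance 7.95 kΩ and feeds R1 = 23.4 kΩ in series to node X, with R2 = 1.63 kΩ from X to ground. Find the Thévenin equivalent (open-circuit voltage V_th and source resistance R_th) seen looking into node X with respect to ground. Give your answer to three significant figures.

R1' = 7.95 + 23.4 = 31.35 kΩ (source resistance + R1).
Open-circuit (no load on X): V_th = V_s · R2/(R1' + R2) = 4.04 × 1.63/(31.35 + 1.63) = 0.1997 V.
Zeroing V_s shorts the top of R1' to ground, so R_th = R1' ‖ R2 = 1.549 kΩ.

V_th ≈ 0.200 V, R_th ≈ 1.55 kΩ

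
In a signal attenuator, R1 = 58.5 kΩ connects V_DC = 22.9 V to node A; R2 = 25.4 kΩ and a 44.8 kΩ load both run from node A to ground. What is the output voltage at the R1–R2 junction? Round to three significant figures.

V_out ≈ 4.97 V

The load sits in parallel with R2, giving an effective lower resistance R2' = R2·R_L/(R2+R_L) = 16.21 kΩ.
Then V_out = V_DC · R2'/(R1 + R2') = 22.9 × 16.21/74.71 = 4.969 V.
(Unloaded it would be 6.93 V; the load pulls it down.)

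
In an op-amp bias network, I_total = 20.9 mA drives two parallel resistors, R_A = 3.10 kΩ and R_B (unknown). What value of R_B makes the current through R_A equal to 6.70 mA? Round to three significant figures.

In a two-way split, I_A/I_total = R_B/(R_A + R_B).
With f = 0.3206, R_B = R_A · f/(1−f) = 3.10 × 0.4718 = 1.463 kΩ.

R_B ≈ 1.46 kΩ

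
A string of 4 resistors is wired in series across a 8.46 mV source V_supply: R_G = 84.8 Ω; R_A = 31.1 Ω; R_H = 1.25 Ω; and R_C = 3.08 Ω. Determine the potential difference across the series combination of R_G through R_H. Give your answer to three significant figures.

V ≈ 8.24 mV

Series total: ΣR = 84.8 + 31.1 + 1.25 + 3.08 = 120.2 Ω.
R_{R_G..R_H} = 84.8 + 31.1 + 1.25 = 117.2 Ω.
V = V_supply · R/ΣR = 8.46 × 0.9744 = 8.243 mV.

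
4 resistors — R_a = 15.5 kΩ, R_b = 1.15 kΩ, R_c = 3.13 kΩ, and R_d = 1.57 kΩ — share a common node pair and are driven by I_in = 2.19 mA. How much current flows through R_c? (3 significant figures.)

I ≈ 0.370 mA

Conductances: ΣG = 1/15.5 + 1/1.15 + 1/3.13 + 1/1.57 = 1.891 (1/kΩ).
By the current-divider rule, I = I_in · G_k/ΣG = 2.19 × 0.1690 = 0.3701 mA.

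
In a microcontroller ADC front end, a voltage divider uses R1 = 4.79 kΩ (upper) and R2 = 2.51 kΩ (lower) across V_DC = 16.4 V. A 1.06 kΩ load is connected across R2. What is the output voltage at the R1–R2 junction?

First combine the lower leg with the load: R2 ‖ R_L = 0.7453 kΩ.
Then V_out = V_DC · R2'/(R1 + R2') = 16.4 × 0.7453/5.535 = 2.208 V.

V_out ≈ 2.21 V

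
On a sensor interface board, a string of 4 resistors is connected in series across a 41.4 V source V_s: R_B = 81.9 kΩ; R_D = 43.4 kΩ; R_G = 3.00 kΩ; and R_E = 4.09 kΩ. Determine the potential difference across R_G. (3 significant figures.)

Series total: ΣR = 81.9 + 43.4 + 3.00 + 4.09 = 132.4 kΩ.
Voltage divider: V = V_s · (3.000 / 132.4) = 41.4 × 0.02266 = 0.9381 V.

V ≈ 0.938 V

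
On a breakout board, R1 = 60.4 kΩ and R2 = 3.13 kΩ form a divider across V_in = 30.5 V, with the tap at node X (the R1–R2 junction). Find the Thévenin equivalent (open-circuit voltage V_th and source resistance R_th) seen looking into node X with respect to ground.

Open-circuit (no load on X): V_th = V_in · R2/(R1 + R2) = 30.5 × 3.13/(60.40 + 3.13) = 1.503 V.
Zeroing V_in shorts the top of R1 to ground, so R_th = R1 ‖ R2 = 2.976 kΩ.

V_th ≈ 1.50 V, R_th ≈ 2.98 kΩ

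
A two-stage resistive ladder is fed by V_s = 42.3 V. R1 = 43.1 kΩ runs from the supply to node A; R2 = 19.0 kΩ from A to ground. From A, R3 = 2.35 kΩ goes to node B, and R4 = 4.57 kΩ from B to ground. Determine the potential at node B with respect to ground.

V_B ≈ 2.94 V

Node A sees R2 in parallel with the series input of stage 2, R3 + R4 = 6.920 kΩ.
R2 ‖ (R3+R4) = 5.073 kΩ.
V_A = 42.3 × 5.073/(43.1 + 5.073) = 4.454 V.
Stage 2 is unloaded, so V_B = V_A · R4/(R3+R4) = 4.454 × 4.57/6.920 = 2.942 V.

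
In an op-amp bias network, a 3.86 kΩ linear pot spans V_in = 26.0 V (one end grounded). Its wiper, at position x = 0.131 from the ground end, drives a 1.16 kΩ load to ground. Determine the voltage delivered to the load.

Lower segment x·R_p = 0.5057 kΩ; upper segment (1−x)·R_p = 3.354 kΩ.
R_L loads the lower segment: effective lower R = 0.3522 kΩ.
Loaded-divider output: V_out = 26.0 × 0.09501 = 2.470 V.

V_out ≈ 2.47 V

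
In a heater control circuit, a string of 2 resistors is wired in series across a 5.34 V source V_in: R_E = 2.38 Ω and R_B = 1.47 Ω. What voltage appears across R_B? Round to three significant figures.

Total series resistance ΣR = 2.38 + 1.47 = 3.850 Ω.
Voltage divider: V = V_in · (1.470 / 3.850) = 5.34 × 0.3818 = 2.039 V.

V ≈ 2.04 V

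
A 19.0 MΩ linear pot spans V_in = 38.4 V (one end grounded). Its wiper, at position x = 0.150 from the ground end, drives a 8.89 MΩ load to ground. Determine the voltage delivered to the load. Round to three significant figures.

V_out ≈ 4.53 V

The pot divides into 16.15 MΩ above the wiper and 2.850 MΩ below.
(x·R_p) ‖ R_L = 2.158 MΩ.
Then V_out = V_in · 2.158/(16.15 + 2.158) = 4.527 V.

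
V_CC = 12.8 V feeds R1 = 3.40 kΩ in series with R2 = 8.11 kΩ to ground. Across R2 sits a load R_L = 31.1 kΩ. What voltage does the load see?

First combine the lower leg with the load: R2 ‖ R_L = 6.433 kΩ.
Now apply the divider: V_out = 12.8 × 0.6542 = 8.374 V.

V_out ≈ 8.37 V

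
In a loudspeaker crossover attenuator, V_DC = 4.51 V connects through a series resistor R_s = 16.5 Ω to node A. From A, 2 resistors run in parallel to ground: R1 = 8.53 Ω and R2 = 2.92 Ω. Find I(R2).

Combine the parallel branches: R_p = (1/8.53 + 1/2.92)⁻¹ = 2.175 Ω.
Node voltage V_A = V_DC · R_p/(R_s + R_p) = 4.51 × 0.1165 = 0.5253 V.
I(R2) = V_A / R2 = 0.5253/2.92 = 0.1799 A.

I ≈ 0.180 A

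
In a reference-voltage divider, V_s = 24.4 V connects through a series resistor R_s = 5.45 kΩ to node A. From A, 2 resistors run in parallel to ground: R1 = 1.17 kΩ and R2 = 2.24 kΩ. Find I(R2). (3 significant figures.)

Combine the parallel branches: R_p = (1/1.17 + 1/2.24)⁻¹ = 0.7686 kΩ.
Node voltage V_A = V_s · R_p/(R_s + R_p) = 24.4 × 0.1236 = 3.016 V.
Branch current I = V_A/R2 = 3.016/2.24 = 1.346 mA.
(Equivalently: I_total = 3.924 mA, then current-divider fraction G_k/ΣG = 0.3431.)

I ≈ 1.35 mA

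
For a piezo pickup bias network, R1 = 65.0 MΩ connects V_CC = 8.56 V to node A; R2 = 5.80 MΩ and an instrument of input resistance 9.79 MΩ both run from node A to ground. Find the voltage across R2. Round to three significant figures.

First combine the lower leg with the load: R2 ‖ R_L = 3.642 MΩ.
Then V_out = V_CC · R2'/(R1 + R2') = 8.56 × 3.642/68.64 = 0.4542 V.

V_out ≈ 0.454 V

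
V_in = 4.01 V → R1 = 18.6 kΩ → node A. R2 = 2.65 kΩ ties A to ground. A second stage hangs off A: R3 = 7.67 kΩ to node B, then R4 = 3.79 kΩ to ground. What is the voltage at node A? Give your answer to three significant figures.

V_A ≈ 0.416 V

Looking into the second stage from A: R3 + R4 = 11.46 kΩ appears in parallel with R2.
R2 ‖ (R3+R4) = 2.152 kΩ.
V_A = 4.01 × 2.152/(18.6 + 2.152) = 0.4159 V.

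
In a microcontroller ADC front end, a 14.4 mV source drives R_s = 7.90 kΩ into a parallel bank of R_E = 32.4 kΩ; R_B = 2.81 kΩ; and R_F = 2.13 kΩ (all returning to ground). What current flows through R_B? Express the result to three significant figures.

I ≈ 0.660 µA

Parallel bank: R_p = 1/(1/32.4 + 1/2.81 + 1/2.13) = 1.168 kΩ.
V_A by voltage divider: V_A = 14.4 × 1.168/(7.90 + 1.168) = 1.855 mV.
Branch current I = V_A/R_B = 1.855/2.81 = 0.6600 µA.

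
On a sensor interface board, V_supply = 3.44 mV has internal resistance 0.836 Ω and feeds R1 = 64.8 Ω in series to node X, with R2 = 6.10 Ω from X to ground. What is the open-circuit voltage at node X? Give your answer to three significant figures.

V_th ≈ 0.293 mV

R1' = 0.836 + 64.8 = 65.64 Ω (source resistance + R1).
With X open, the divider is unloaded: V_th = 3.44 × 6.10/71.74 = 0.2925 mV.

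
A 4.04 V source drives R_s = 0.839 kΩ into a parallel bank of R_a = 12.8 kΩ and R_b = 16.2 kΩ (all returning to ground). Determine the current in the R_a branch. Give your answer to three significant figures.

I ≈ 0.282 mA

Parallel bank: R_p = 1/(1/12.8 + 1/16.2) = 7.150 kΩ.
V_A = 4.04 × 7.150/7.989 = 3.616 V.
I(R_a) = V_A / R_a = 3.616/12.8 = 0.2825 mA.
(Equivalently: I_total = 0.5057 mA, then current-divider fraction G_k/ΣG = 0.5586.)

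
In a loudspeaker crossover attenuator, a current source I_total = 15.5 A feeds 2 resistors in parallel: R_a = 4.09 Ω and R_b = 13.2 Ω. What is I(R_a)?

With just two branches, the current splits inversely with resistance.
I(R_a) = 15.5 × 13.2/(4.09 + 13.2) = 15.5 × 0.7634 = 11.83 A.

I ≈ 11.8 A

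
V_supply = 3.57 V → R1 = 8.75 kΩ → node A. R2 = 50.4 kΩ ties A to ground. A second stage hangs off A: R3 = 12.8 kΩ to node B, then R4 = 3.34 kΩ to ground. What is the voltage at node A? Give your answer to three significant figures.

V_A ≈ 2.08 V

The second stage (R3 + R4 = 16.14 kΩ) loads node A in parallel with R2.
Effective lower resistance at A: R2 ‖ 16.14 = 12.23 kΩ.
So V_A = 3.57 × 0.5828 = 2.081 V.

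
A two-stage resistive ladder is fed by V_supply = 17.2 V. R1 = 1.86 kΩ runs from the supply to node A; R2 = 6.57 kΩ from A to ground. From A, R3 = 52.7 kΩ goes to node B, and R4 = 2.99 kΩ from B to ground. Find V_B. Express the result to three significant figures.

V_B ≈ 0.701 V

Looking into the second stage from A: R3 + R4 = 55.69 kΩ appears in parallel with R2.
R2 ‖ (R3+R4) = 5.877 kΩ.
First divider: V_A = V_supply · 5.877/(1.86 + 5.877) = 13.06 V.
Stage 2 is unloaded, so V_B = V_A · R4/(R3+R4) = 13.06 × 2.99/55.69 = 0.7015 V.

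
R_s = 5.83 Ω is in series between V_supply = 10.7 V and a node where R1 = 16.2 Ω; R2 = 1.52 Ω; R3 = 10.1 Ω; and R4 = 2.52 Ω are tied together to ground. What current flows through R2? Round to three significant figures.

I ≈ 0.871 A

Parallel bank: R_p = 1/(1/16.2 + 1/1.52 + 1/10.1 + 1/2.52) = 0.8227 Ω.
V_A = 10.7 × 0.8227/6.653 = 1.323 V.
I(R2) = V_A / R2 = 1.323/1.52 = 0.8706 A.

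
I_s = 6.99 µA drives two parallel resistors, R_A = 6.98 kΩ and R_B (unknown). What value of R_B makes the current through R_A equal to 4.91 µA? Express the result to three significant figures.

In a two-way split, I_A/I_s = R_B/(R_A + R_B).
With f = 0.7024, R_B = R_A · f/(1−f) = 6.98 × 2.361 = 16.48 kΩ.

R_B ≈ 16.5 kΩ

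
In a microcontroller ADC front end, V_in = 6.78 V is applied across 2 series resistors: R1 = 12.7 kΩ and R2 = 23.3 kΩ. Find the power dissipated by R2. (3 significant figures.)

P ≈ 0.826 mW

ΣR = 36.00 kΩ → I = 6.78/36.00 = 0.1883 mA.
V(R2) = I·R = 4.388 V; P = V·I = 4.388 × 0.1883 = 0.8264 mW.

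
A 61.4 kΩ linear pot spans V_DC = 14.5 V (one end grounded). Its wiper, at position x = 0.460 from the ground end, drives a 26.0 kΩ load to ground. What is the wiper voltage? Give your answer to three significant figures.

Split the track: R_lower = x·R_p = 28.24 kΩ, R_upper = (1−x)·R_p = 33.16 kΩ.
R_L loads the lower segment: effective lower R = 13.54 kΩ.
Loaded-divider output: V_out = 14.5 × 0.2899 = 4.204 V.

V_out ≈ 4.20 V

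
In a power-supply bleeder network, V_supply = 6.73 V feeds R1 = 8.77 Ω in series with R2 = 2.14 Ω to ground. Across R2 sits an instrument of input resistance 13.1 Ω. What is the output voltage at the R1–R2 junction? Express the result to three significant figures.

V_out ≈ 1.17 V

R2 ‖ R_L = (2.14 × 13.1)/(2.14 + 13.1) = 1.840 Ω.
Then V_out = V_supply · R2'/(R1 + R2') = 6.73 × 1.840/10.61 = 1.167 V.
(Unloaded it would be 1.32 V; the load pulls it down.)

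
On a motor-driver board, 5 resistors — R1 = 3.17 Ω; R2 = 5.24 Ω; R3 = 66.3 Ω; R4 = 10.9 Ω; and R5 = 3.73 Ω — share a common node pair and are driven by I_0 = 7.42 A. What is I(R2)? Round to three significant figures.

ΣG = 1/3.17 + 1/5.24 + 1/66.3 + 1/10.9 + 1/3.73 = 0.8812.
Current divider: I(R2) = I_0 · G_k/ΣG = 7.42 × (0.1908/0.8812) = 7.42 × 0.2166 = 1.607 A.

I ≈ 1.61 A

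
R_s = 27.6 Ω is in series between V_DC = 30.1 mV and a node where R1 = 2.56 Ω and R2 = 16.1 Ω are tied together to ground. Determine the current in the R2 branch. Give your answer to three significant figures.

I ≈ 0.139 mA

Parallel bank: R_p = 1/(1/2.56 + 1/16.1) = 2.209 Ω.
V_A = 30.1 × 2.209/29.81 = 2.230 mV.
I(R2) = V_A / R2 = 2.230/16.1 = 0.1385 mA.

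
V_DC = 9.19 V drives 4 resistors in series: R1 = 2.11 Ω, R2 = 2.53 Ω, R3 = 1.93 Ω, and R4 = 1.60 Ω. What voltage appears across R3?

V ≈ 2.17 V

Series total: ΣR = 2.11 + 2.53 + 1.93 + 1.60 = 8.170 Ω.
V = V_DC · R/ΣR = 9.19 × 0.2362 = 2.171 V.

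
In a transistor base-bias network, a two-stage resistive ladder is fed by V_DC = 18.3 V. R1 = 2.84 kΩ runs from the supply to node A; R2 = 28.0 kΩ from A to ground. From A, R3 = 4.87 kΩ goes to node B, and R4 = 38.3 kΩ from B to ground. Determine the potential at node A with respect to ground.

The second stage (R3 + R4 = 43.17 kΩ) loads node A in parallel with R2.
Effective lower resistance at A: R2 ‖ 43.17 = 16.98 kΩ.
So V_A = 18.3 × 0.8567 = 15.68 V.

V_A ≈ 15.7 V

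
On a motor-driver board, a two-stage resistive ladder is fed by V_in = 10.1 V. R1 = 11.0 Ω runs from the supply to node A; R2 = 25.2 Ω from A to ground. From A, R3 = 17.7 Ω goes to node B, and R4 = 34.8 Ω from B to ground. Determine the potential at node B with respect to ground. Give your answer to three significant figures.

V_B ≈ 4.07 V

Looking into the second stage from A: R3 + R4 = 52.50 Ω appears in parallel with R2.
R2 ‖ (R3+R4) = 17.03 Ω.
So V_A = 10.1 × 0.6075 = 6.136 V.
V_B = V_A × 0.6629 = 4.067 V.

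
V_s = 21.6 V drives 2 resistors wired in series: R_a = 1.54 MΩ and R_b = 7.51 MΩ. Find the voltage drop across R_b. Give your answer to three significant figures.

Series total: ΣR = 1.54 + 7.51 = 9.050 MΩ.
V = V_s · R/ΣR = 21.6 × 0.8298 = 17.92 V.

V ≈ 17.9 V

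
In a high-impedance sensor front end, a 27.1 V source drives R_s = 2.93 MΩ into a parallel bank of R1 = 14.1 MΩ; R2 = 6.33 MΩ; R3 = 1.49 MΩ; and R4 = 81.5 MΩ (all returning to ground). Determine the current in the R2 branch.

Parallel bank: R_p = 1/(1/14.1 + 1/6.33 + 1/1.49 + 1/81.5) = 1.096 MΩ.
V_A = 27.1 × 1.096/4.026 = 7.378 V.
I(R2) = V_A / R2 = 7.378/6.33 = 1.166 µA.

I ≈ 1.17 µA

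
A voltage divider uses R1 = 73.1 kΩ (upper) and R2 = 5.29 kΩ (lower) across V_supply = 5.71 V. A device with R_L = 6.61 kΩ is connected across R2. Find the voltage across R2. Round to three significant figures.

V_out ≈ 0.221 V

First combine the lower leg with the load: R2 ‖ R_L = 2.938 kΩ.
Now apply the divider: V_out = 5.71 × 0.03864 = 0.2207 V.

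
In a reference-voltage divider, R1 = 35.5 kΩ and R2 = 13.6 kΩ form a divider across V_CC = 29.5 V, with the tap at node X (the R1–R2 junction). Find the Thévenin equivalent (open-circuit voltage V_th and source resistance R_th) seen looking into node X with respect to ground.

V_th ≈ 8.17 V, R_th ≈ 9.83 kΩ

With X open, the divider is unloaded: V_th = 29.5 × 13.6/49.10 = 8.171 V.
Zeroing V_CC shorts the top of R1 to ground, so R_th = R1 ‖ R2 = 9.833 kΩ.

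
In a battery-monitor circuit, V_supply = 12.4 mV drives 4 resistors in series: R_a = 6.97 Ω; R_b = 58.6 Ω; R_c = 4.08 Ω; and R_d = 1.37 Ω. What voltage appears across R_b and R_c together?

V ≈ 10.9 mV

ΣR = 6.97 + 58.6 + 4.08 + 1.37 = 71.02 Ω.
R_{R_b..R_c} = 58.6 + 4.08 = 62.68 Ω.
Voltage divider: V = V_supply · (62.68 / 71.02) = 12.4 × 0.8826 = 10.94 mV.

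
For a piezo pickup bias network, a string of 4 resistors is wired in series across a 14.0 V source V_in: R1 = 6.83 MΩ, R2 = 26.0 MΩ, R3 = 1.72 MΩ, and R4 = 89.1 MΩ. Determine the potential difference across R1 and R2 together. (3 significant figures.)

V ≈ 3.72 V

ΣR = 6.83 + 26.0 + 1.72 + 89.1 = 123.6 MΩ.
R_{R1..R2} = 6.83 + 26.0 = 32.83 MΩ.
By the voltage-divider rule, V = 14.0 × 32.83/123.6 = 3.717 V.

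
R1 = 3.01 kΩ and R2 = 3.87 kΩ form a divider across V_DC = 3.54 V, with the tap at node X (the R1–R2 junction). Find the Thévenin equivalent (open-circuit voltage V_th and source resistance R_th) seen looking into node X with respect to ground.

V_th ≈ 1.99 V, R_th ≈ 1.69 kΩ

V_th is the unloaded tap voltage: V_DC · R2/(R1+R2) = 3.54 × 0.5625 = 1.991 V.
With V_DC suppressed (replaced by a short), R_th = R1 ‖ R2 = (3.010 × 3.87)/(3.010 + 3.87) = 1.693 kΩ.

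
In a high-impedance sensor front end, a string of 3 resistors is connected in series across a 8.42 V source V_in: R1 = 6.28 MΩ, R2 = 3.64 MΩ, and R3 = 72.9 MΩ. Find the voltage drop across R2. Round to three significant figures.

Total series resistance ΣR = 6.28 + 3.64 + 72.9 = 82.82 MΩ.
By the voltage-divider rule, V = 8.42 × 3.640/82.82 = 0.3701 V.

V ≈ 0.370 V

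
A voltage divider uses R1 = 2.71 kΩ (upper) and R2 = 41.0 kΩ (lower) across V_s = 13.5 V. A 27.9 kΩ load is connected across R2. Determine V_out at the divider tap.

First combine the lower leg with the load: R2 ‖ R_L = 16.60 kΩ.
Voltage divider with the loaded lower leg: V_out = 13.5 × 16.60/(2.71 + 16.60) = 13.5 × 0.8597 = 11.61 V.

V_out ≈ 11.6 V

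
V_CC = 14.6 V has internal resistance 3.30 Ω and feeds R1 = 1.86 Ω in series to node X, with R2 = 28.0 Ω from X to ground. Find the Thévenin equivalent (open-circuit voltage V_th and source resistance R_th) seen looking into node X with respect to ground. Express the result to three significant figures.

V_th ≈ 12.3 V, R_th ≈ 4.36 Ω

R1' = 3.30 + 1.86 = 5.160 Ω (source resistance + R1).
With X open, the divider is unloaded: V_th = 14.6 × 28.0/33.16 = 12.33 V.
Looking into X with the source shorted: R_th = R1'·R2/(R1'+R2) = 5.160 × 28.0/33.16 = 4.357 Ω.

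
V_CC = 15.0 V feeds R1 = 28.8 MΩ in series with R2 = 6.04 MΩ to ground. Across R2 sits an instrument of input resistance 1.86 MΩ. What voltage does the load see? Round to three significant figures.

V_out ≈ 0.706 V

The load sits in parallel with R2, giving an effective lower resistance R2' = R2·R_L/(R2+R_L) = 1.422 MΩ.
Then V_out = V_CC · R2'/(R1 + R2') = 15.0 × 1.422/30.22 = 0.7058 V.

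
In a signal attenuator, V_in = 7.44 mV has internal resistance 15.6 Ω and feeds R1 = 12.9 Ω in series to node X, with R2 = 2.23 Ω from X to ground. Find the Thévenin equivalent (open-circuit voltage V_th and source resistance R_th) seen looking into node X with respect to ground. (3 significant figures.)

V_th ≈ 0.540 mV, R_th ≈ 2.07 Ω

R1' = 15.6 + 12.9 = 28.50 Ω (source resistance + R1).
With X open, the divider is unloaded: V_th = 7.44 × 2.23/30.73 = 0.5399 mV.
Zeroing V_in shorts the top of R1' to ground, so R_th = R1' ‖ R2 = 2.068 Ω.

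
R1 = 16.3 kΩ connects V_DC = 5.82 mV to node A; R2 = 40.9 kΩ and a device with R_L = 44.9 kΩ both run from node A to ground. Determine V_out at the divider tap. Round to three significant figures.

The load sits in parallel with R2, giving an effective lower resistance R2' = R2·R_L/(R2+R_L) = 21.40 kΩ.
Then V_out = V_DC · R2'/(R1 + R2') = 5.82 × 21.40/37.70 = 3.304 mV.

V_out ≈ 3.30 mV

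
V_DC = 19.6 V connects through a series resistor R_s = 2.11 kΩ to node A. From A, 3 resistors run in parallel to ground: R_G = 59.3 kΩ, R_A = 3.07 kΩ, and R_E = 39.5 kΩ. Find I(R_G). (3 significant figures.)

Equivalent of the parallel group: R_p = 2.718 kΩ.
Node voltage V_A = V_DC · R_p/(R_s + R_p) = 19.6 × 0.5630 = 11.03 V.
Branch current I = V_A/R_G = 11.03/59.3 = 0.1861 mA.

I ≈ 0.186 mA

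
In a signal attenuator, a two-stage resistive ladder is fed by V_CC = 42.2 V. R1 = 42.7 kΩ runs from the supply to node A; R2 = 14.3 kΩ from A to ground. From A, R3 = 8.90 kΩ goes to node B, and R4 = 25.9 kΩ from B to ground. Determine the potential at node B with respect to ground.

Node A sees R2 in parallel with the series input of stage 2, R3 + R4 = 34.80 kΩ.
R2 ‖ (R3+R4) = 10.14 kΩ.
First divider: V_A = V_CC · 10.14/(42.7 + 10.14) = 8.095 V.
Stage 2 is unloaded, so V_B = V_A · R4/(R3+R4) = 8.095 × 25.9/34.80 = 6.025 V.

V_B ≈ 6.02 V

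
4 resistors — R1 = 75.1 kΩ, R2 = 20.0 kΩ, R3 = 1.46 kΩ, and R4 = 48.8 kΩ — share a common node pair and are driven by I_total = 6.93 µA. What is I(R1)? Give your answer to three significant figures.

ΣG = 1/75.1 + 1/20.0 + 1/1.46 + 1/48.8 = 0.7687.
By the current-divider rule, I = I_total · G_k/ΣG = 6.93 × 0.01732 = 0.1200 µA.

I ≈ 0.120 µA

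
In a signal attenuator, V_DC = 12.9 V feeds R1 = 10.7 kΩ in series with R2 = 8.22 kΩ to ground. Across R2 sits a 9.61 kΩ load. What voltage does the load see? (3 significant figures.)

V_out ≈ 3.78 V

R2 ‖ R_L = (8.22 × 9.61)/(8.22 + 9.61) = 4.430 kΩ.
Then V_out = V_DC · R2'/(R1 + R2') = 12.9 × 4.430/15.13 = 3.777 V.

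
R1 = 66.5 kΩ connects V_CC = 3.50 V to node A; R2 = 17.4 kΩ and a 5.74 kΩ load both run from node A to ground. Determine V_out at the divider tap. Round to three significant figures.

V_out ≈ 0.213 V

The load sits in parallel with R2, giving an effective lower resistance R2' = R2·R_L/(R2+R_L) = 4.316 kΩ.
Then V_out = V_CC · R2'/(R1 + R2') = 3.50 × 4.316/70.82 = 0.2133 V.
(Unloaded it would be 0.726 V; the load pulls it down.)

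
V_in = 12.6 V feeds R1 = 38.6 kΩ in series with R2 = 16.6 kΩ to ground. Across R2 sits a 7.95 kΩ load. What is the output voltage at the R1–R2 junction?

V_out ≈ 1.54 V

R2 ‖ R_L = (16.6 × 7.95)/(16.6 + 7.95) = 5.376 kΩ.
Now apply the divider: V_out = 12.6 × 0.1222 = 1.540 V.
(Unloaded it would be 3.79 V; the load pulls it down.)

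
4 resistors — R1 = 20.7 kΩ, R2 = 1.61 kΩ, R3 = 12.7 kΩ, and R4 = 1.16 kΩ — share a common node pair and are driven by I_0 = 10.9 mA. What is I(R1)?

I ≈ 0.327 mA

Conductances: ΣG = 1/20.7 + 1/1.61 + 1/12.7 + 1/1.16 = 1.610 (1/kΩ).
Current divider: I(R1) = I_0 · G_k/ΣG = 10.9 × (0.04831/1.610) = 10.9 × 0.03000 = 0.3270 mA.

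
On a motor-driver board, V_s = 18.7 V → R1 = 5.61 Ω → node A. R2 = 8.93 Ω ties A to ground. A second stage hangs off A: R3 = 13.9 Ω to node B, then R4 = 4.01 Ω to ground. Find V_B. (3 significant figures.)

V_B ≈ 2.16 V

Node A sees R2 in parallel with the series input of stage 2, R3 + R4 = 17.91 Ω.
Effective lower resistance at A: R2 ‖ 17.91 = 5.959 Ω.
V_A = 18.7 × 5.959/(5.61 + 5.959) = 9.632 V.
V_B = V_A × 0.2239 = 2.157 V.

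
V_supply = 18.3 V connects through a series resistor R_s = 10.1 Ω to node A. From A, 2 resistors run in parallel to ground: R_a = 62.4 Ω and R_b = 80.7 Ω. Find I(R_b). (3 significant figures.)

I ≈ 0.176 A

Parallel bank: R_p = 1/(1/62.4 + 1/80.7) = 35.19 Ω.
Node voltage V_A = V_supply · R_p/(R_s + R_p) = 18.3 × 0.7770 = 14.22 V.
I(R_b) = V_A / R_b = 14.22/80.7 = 0.1762 A.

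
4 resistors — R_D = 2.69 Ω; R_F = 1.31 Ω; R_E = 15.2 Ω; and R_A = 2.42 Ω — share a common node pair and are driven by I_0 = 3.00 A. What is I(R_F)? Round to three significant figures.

I ≈ 1.42 A

ΣG = 1/2.69 + 1/1.31 + 1/15.2 + 1/2.42 = 1.614.
R_F takes the fraction G_k/ΣG = 0.7634/1.614 = 0.4729, so I = 3.00 × 0.4729 = 1.419 A.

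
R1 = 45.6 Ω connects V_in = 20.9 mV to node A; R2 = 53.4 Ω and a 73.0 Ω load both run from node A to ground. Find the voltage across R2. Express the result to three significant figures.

First combine the lower leg with the load: R2 ‖ R_L = 30.84 Ω.
Voltage divider with the loaded lower leg: V_out = 20.9 × 30.84/(45.6 + 30.84) = 20.9 × 0.4035 = 8.432 mV.

V_out ≈ 8.43 mV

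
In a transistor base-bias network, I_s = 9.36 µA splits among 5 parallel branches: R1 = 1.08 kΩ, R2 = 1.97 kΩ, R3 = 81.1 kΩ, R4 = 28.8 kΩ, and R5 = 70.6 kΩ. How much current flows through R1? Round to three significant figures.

I ≈ 5.80 µA

Total conductance ΣG = 1/1.08 + 1/1.97 + 1/81.1 + 1/28.8 + 1/70.6 = 1.495 (units of 1/kΩ).
Current divider: I(R1) = I_s · G_k/ΣG = 9.36 × (0.9259/1.495) = 9.36 × 0.6194 = 5.798 µA.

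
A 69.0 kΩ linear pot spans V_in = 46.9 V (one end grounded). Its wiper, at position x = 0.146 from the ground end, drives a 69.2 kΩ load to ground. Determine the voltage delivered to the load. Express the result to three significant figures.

Split the track: R_lower = x·R_p = 10.07 kΩ, R_upper = (1−x)·R_p = 58.93 kΩ.
Lower segment in parallel with the load: 10.07 ‖ 69.2 = 8.794 kΩ.
Loaded-divider output: V_out = 46.9 × 0.1299 = 6.090 V.

V_out ≈ 6.09 V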